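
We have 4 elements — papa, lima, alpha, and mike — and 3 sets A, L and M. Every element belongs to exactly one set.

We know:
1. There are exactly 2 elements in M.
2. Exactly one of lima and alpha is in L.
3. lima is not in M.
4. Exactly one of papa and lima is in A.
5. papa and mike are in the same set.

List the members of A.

A = {lima}

From (3): lima ∉ M.
Suppose papa ∈ A: no assignment then satisfies all the clues, so papa ∉ A.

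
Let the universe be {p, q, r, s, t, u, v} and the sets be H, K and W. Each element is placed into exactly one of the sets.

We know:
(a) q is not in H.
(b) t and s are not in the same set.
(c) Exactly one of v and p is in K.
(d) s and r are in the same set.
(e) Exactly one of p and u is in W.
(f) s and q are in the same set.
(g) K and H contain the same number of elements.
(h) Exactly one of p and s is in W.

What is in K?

K = {p}

From (a): q ∉ H.
(f): s matches q: s ∉ H.
(d): r matches s: r ∉ H.
Suppose p ∉ K: no assignment then satisfies all the clues, so p ∈ K.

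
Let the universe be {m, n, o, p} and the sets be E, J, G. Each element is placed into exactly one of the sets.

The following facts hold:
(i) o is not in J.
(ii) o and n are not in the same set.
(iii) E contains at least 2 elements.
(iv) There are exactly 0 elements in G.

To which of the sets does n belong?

n: J

From (i): o ∉ J.
(iv): G already has 0, so the rest are out.
Only one set left: o ∈ E.
(ii): n ∉ E.
Only one set left: n ∈ J.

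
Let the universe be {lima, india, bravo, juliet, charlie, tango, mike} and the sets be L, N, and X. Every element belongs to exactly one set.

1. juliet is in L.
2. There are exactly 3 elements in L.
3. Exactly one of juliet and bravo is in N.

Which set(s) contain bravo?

bravo: N

From (1): juliet ∈ L.
(3) (exactly one): bravo ∈ N.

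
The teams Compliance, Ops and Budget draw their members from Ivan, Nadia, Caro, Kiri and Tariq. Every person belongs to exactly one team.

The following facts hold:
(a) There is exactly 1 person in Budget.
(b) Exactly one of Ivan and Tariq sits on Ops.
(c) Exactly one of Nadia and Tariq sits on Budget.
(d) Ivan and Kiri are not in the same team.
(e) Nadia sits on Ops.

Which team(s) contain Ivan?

From (e): Nadia ∈ Ops.
(c) (exactly one): Tariq ∈ Budget.
(a): Budget already has 1, so the rest are out.
(b) (exactly one): Ivan ∈ Ops.
(d): Kiri ∉ Ops.
Only one team left: Kiri ∈ Compliance.

Ivan: Ops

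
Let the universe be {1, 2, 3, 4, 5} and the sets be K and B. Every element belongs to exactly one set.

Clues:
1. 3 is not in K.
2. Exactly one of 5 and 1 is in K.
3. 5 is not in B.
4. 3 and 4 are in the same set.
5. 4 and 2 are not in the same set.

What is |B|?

From (1): 3 ∉ K.
From (3): 5 ∉ B.
(4): 4 matches 3: 4 ∉ K.
Only one set left: 3 ∈ B.
Only one set left: 4 ∈ B.
Only one set left: 5 ∈ K.
(2) (exactly one): 1 ∉ K.
(5): 2 ∉ B.
Only one set left: 1 ∈ B.
Only one set left: 2 ∈ K.

3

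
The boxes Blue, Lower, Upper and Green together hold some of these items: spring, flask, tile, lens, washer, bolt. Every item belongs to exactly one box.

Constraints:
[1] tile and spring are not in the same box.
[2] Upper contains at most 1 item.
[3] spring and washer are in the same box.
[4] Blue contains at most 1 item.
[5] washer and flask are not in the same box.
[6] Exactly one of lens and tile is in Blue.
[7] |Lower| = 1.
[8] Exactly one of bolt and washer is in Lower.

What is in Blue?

Blue = {tile}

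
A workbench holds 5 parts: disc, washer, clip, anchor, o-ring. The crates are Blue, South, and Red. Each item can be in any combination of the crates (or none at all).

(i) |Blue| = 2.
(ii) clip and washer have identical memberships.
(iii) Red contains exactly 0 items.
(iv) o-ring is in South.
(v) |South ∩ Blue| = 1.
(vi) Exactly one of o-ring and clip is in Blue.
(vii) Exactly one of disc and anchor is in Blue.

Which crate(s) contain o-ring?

From (iv): o-ring ∈ South.
(iii): Red already has 0, so the rest are out.
Suppose o-ring ∉ Blue: no assignment then satisfies all the clues, so o-ring ∈ Blue.

o-ring: Blue, South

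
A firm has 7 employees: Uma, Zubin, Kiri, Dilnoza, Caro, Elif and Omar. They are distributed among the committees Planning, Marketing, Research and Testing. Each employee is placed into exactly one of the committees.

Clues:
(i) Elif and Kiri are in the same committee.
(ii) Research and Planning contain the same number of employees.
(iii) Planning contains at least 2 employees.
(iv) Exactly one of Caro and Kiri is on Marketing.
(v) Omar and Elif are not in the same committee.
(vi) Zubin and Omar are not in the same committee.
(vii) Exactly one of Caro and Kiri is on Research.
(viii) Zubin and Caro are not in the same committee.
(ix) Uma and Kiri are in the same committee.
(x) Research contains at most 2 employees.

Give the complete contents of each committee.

Planning = {Dilnoza, Zubin}; Marketing = {Elif, Kiri, Uma}; Research = {Caro, Omar}; Testing = {}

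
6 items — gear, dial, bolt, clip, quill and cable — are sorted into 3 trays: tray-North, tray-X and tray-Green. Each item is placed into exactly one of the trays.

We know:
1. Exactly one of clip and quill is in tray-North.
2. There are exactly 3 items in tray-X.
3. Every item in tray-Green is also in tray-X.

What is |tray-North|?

3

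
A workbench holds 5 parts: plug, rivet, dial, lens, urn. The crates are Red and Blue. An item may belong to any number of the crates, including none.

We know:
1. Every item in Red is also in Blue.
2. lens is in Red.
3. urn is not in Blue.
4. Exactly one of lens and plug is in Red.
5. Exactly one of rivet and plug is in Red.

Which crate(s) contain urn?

From (2): lens ∈ Red.
From (3): urn ∉ Blue.
(1) with lens ∈ Red: lens ∈ Blue.
(1) contrapositive: urn ∉ Red.
(4) (exactly one): plug ∉ Red.
(5) (exactly one): rivet ∈ Red.
(1) with rivet ∈ Red: rivet ∈ Blue.

urn: none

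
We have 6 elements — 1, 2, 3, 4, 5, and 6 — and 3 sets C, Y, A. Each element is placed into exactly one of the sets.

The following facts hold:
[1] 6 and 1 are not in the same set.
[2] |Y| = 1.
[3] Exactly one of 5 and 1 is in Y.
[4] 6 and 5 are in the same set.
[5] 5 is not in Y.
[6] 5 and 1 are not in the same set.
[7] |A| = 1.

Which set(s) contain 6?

6: C

From (5): 5 ∉ Y.
(3) (exactly one): 1 ∈ Y.
(4): 6 matches 5: 6 ∉ Y.
(2): Y already has 1, so the rest are out.
Suppose 6 ∉ C: no assignment then satisfies all the clues, so 6 ∈ C.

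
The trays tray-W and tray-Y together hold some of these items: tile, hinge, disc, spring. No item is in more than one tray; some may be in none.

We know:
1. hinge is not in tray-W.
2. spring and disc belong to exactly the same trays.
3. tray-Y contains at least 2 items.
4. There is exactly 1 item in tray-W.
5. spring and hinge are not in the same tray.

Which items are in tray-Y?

tray-Y = {disc, spring}

From (1): hinge ∉ tray-W.
Suppose tile ∈ tray-Y: no assignment then satisfies all the clues, so tile ∉ tray-Y.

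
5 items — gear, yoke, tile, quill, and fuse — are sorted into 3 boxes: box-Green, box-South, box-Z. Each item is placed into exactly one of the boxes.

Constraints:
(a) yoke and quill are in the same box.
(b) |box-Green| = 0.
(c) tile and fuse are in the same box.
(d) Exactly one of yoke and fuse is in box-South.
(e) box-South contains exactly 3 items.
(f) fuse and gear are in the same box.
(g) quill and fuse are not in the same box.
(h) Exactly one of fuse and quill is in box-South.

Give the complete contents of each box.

box-Green = {}; box-South = {fuse, gear, tile}; box-Z = {quill, yoke}

(b): box-Green already has 0, so the rest are out.
Suppose gear ∉ box-South: no assignment then satisfies all the clues, so gear ∈ box-South.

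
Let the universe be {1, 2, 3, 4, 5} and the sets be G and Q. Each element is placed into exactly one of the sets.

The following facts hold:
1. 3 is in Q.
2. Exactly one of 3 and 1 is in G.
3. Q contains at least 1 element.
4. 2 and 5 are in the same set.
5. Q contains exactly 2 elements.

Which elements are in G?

G = {1, 2, 5}

From (1): 3 ∈ Q.
(2) (exactly one): 1 ∈ G.
Suppose 2 ∉ G: no assignment then satisfies all the clues, so 2 ∈ G.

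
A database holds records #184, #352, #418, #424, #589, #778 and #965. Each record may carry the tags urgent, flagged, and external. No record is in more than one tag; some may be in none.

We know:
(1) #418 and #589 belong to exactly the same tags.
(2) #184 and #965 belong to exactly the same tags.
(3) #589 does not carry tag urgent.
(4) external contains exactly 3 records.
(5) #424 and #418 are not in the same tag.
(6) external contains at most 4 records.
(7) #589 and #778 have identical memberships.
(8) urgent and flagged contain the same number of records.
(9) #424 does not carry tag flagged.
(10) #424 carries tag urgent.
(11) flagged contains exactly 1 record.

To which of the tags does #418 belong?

#418: external

From (3): #589 ∉ urgent.
From (9): #424 ∉ flagged.
From (10): #424 ∈ urgent.
(1): #418 matches #589: #418 ∉ urgent.
(7): #778 matches #589: #778 ∉ urgent.
Suppose #418 ∈ flagged: no assignment then satisfies all the clues, so #418 ∉ flagged.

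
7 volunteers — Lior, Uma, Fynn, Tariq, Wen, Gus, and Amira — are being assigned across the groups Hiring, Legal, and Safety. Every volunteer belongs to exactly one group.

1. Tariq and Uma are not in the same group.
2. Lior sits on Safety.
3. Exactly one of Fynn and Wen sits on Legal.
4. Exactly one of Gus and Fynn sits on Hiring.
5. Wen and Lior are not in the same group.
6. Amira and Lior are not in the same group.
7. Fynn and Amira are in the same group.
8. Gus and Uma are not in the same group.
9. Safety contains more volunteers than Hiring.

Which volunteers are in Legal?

Legal = {Uma, Wen}

From (2): Lior ∈ Safety.
(5): Wen ∉ Safety.
(6): Amira ∉ Safety.
(7): Fynn matches Amira: Fynn ∉ Safety.
Suppose Uma ∉ Legal: no assignment then satisfies all the clues, so Uma ∈ Legal.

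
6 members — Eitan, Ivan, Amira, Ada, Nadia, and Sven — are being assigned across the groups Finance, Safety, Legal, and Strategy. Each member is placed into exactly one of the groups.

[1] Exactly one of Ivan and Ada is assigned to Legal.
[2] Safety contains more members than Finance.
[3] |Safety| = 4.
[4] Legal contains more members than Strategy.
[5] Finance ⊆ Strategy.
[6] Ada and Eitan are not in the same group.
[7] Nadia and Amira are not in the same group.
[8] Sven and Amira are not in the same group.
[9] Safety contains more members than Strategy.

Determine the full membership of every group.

Finance = {}; Safety = {Eitan, Ivan, Nadia, Sven}; Legal = {Ada, Amira}; Strategy = {}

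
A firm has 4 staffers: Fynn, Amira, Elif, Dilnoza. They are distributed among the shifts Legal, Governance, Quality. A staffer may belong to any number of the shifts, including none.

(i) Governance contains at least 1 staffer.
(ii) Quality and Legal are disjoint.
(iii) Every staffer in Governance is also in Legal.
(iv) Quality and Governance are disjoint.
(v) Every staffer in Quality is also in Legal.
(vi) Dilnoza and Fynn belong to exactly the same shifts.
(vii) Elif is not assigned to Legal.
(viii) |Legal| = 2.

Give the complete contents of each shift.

Legal = {Dilnoza, Fynn}; Governance = {Dilnoza, Fynn}; Quality = {}

From (vii): Elif ∉ Legal.
(iii) contrapositive: Elif ∉ Governance.
(v) contrapositive: Elif ∉ Quality.
Suppose Fynn ∉ Legal: no assignment then satisfies all the clues, so Fynn ∈ Legal.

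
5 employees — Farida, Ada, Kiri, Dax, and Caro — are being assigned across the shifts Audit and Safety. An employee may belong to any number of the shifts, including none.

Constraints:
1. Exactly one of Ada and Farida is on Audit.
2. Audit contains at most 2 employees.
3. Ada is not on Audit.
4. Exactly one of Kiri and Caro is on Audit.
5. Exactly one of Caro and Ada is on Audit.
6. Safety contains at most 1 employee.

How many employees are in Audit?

From (3): Ada ∉ Audit.
(1) (exactly one): Farida ∈ Audit.
(5) (exactly one): Caro ∈ Audit.
(2): Audit already has 2, so the rest are out.

2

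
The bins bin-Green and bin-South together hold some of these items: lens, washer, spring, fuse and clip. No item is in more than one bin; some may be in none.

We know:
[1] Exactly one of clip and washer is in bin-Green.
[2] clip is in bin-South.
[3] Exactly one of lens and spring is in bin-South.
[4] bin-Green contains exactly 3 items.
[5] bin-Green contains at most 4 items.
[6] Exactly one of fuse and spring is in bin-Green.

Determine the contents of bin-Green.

bin-Green = {fuse, lens, washer}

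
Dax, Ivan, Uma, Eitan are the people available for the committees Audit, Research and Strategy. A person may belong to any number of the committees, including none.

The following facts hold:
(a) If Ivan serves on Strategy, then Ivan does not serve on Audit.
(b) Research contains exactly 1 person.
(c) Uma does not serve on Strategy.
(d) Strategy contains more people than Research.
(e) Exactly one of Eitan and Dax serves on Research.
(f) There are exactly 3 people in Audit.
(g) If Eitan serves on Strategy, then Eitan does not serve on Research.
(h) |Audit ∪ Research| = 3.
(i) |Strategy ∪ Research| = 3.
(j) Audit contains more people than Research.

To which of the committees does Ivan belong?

Ivan: Strategy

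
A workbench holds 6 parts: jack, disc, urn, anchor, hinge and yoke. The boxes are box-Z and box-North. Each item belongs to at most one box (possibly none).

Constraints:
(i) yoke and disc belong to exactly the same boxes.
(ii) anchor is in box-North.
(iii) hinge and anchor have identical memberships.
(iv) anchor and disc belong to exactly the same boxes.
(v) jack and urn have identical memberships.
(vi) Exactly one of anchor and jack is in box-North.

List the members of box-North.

box-North = {anchor, disc, hinge, yoke}

From (ii): anchor ∈ box-North.
(iii): hinge matches anchor: hinge ∉ box-Z.
(iii): hinge matches anchor: hinge ∈ box-North.
(iv): disc matches anchor: disc ∉ box-Z.
(iv): disc matches anchor: disc ∈ box-North.
(vi) (exactly one): jack ∉ box-North.
(i): yoke matches disc: yoke ∉ box-Z.
(i): yoke matches disc: yoke ∈ box-North.
(v): urn matches jack: urn ∉ box-North.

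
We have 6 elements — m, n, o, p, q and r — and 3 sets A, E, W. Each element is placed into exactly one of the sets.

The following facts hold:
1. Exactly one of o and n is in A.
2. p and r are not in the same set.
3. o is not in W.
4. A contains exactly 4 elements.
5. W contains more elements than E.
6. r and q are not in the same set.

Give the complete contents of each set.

From (3): o ∉ W.
Suppose m ∉ A: no assignment then satisfies all the clues, so m ∈ A.

A = {m, o, p, q}; E = {}; W = {n, r}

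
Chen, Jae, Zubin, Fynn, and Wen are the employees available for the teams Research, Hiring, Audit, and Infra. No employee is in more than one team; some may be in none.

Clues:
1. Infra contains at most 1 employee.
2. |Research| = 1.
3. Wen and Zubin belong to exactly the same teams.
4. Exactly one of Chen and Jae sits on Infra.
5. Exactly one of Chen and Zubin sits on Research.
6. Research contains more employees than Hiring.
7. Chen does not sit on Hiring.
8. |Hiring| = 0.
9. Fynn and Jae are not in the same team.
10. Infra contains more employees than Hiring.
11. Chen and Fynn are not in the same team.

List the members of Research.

From (7): Chen ∉ Hiring.
(8): Hiring already has 0, so the rest are out.
Suppose Chen ∉ Research: no assignment then satisfies all the clues, so Chen ∈ Research.

Research = {Chen}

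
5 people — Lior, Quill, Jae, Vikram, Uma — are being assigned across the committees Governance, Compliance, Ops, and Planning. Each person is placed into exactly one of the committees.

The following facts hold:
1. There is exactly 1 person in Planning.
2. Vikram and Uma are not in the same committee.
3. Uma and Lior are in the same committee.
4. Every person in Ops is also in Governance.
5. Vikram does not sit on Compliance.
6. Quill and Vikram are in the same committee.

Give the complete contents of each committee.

Governance = {Quill, Vikram}; Compliance = {Lior, Uma}; Ops = {}; Planning = {Jae}

From (5): Vikram ∉ Compliance.
(6): Quill matches Vikram: Quill ∉ Compliance.
Suppose Lior ∈ Governance: no assignment then satisfies all the clues, so Lior ∉ Governance.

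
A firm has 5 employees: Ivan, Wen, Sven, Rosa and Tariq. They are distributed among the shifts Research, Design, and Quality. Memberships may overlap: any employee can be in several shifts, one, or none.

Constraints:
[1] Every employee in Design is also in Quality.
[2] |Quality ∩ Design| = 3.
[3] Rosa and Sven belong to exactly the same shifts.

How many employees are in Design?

3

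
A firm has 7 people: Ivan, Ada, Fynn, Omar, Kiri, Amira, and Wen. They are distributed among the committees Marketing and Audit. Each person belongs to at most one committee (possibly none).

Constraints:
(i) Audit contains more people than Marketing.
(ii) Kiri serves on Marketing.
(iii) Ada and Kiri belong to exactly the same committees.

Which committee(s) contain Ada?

Ada: Marketing

From (ii): Kiri ∈ Marketing.
(iii): Ada matches Kiri: Ada ∈ Marketing.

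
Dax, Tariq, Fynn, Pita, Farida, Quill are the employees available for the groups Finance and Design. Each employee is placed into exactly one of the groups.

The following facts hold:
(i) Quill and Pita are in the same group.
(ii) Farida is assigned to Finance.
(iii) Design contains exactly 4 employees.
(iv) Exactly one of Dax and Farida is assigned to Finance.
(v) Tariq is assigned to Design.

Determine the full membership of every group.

From (ii): Farida ∈ Finance.
From (v): Tariq ∈ Design.
(iv) (exactly one): Dax ∉ Finance.
Only one group left: Dax ∈ Design.
Suppose Fynn ∉ Finance: no assignment then satisfies all the clues, so Fynn ∈ Finance.

Finance = {Farida, Fynn}; Design = {Dax, Pita, Quill, Tariq}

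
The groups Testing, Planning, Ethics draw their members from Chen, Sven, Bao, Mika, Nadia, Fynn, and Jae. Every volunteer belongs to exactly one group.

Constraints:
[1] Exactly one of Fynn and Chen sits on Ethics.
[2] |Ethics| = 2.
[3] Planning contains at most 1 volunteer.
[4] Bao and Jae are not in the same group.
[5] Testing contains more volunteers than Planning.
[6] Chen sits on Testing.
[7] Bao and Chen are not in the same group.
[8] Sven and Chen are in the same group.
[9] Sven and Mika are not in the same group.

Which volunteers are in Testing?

Testing = {Chen, Jae, Nadia, Sven}

From (6): Chen ∈ Testing.
(1) (exactly one): Fynn ∈ Ethics.
(7): Bao ∉ Testing.
(8): Sven matches Chen: Sven ∈ Testing.
(9): Mika ∉ Testing.
Suppose Nadia ∉ Testing: no assignment then satisfies all the clues, so Nadia ∈ Testing.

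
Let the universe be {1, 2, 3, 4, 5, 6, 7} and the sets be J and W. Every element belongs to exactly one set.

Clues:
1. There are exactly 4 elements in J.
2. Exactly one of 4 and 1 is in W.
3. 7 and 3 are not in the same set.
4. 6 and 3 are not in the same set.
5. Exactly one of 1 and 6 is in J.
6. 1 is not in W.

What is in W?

From (6): 1 ∉ W.
(2) (exactly one): 4 ∈ W.
Only one set left: 1 ∈ J.
(5) (exactly one): 6 ∉ J.
Only one set left: 6 ∈ W.
(4): 3 ∉ W.
Only one set left: 3 ∈ J.
(3): 7 ∉ J.
Only one set left: 7 ∈ W.
(1): only 4 candidates remain for J, so all are in.

W = {4, 6, 7}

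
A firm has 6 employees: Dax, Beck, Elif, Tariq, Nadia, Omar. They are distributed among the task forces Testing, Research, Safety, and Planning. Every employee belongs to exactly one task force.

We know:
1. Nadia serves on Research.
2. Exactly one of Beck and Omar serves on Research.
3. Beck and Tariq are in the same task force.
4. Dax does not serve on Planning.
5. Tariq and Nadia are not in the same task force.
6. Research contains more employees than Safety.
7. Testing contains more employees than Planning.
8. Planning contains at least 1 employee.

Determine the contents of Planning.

From (1): Nadia ∈ Research.
From (4): Dax ∉ Planning.
(5): Tariq ∉ Research.
(3): Beck matches Tariq: Beck ∉ Research.
(2) (exactly one): Omar ∈ Research.
Suppose Beck ∈ Planning: no assignment then satisfies all the clues, so Beck ∉ Planning.

Planning = {Elif}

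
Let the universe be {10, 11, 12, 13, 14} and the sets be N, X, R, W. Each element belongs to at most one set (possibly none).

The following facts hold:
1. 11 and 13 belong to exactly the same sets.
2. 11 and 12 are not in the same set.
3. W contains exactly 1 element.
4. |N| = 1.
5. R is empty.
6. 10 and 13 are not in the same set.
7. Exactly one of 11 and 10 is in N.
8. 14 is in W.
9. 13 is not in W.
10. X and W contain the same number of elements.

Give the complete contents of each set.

N = {10}; X = {12}; R = {}; W = {14}

From (8): 14 ∈ W.
From (9): 13 ∉ W.
(1): 11 matches 13: 11 ∉ W.
(3): W already has 1, so the rest are out.
(5): R already has 0, so the rest are out.
Suppose 10 ∉ N: no assignment then satisfies all the clues, so 10 ∈ N.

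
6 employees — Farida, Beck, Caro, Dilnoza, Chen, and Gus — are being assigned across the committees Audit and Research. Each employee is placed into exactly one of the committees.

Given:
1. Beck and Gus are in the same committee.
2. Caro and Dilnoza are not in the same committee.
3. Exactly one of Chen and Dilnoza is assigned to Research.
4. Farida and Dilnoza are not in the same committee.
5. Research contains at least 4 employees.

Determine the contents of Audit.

Audit = {Dilnoza}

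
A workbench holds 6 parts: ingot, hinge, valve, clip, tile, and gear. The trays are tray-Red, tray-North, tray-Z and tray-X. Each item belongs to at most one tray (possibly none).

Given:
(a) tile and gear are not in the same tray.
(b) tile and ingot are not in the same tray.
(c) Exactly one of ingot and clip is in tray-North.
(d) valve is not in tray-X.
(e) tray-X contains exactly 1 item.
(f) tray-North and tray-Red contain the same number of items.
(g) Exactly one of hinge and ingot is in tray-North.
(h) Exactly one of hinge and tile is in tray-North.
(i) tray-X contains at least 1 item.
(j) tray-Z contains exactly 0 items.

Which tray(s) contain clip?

clip: tray-North

From (d): valve ∉ tray-X.
(j): tray-Z already has 0, so the rest are out.
Suppose clip ∈ tray-Red: no assignment then satisfies all the clues, so clip ∉ tray-Red.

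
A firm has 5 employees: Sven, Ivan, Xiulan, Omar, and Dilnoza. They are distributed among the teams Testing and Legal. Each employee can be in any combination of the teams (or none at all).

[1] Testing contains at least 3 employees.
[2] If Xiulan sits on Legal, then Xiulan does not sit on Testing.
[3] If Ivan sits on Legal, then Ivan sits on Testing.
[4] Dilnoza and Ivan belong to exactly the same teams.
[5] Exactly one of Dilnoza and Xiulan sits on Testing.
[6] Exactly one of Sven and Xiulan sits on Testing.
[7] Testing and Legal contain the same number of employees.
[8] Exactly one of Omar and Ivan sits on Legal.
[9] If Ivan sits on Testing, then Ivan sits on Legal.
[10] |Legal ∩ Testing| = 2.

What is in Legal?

Legal = {Dilnoza, Ivan, Xiulan}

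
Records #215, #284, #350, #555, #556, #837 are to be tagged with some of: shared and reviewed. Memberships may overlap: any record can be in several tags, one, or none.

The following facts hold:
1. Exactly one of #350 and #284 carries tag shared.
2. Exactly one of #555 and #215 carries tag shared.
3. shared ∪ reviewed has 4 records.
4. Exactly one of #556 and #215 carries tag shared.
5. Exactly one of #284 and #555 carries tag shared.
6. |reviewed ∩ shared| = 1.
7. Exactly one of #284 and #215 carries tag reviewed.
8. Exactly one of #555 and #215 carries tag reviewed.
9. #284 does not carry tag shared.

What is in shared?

shared = {#350, #555, #556}

From (9): #284 ∉ shared.
(1) (exactly one): #350 ∈ shared.
(5) (exactly one): #555 ∈ shared.
(2) (exactly one): #215 ∉ shared.
(4) (exactly one): #556 ∈ shared.
Suppose #837 ∈ shared: no assignment then satisfies all the clues, so #837 ∉ shared.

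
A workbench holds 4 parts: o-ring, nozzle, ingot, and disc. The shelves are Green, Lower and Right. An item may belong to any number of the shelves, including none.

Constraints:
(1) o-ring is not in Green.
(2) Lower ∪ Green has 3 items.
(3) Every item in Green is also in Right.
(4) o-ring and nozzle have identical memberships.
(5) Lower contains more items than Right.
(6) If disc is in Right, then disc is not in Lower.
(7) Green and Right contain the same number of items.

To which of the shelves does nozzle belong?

nozzle: Lower

From (1): o-ring ∉ Green.
(4): nozzle matches o-ring: nozzle ∉ Green.
Suppose nozzle ∉ Lower: no assignment then satisfies all the clues, so nozzle ∈ Lower.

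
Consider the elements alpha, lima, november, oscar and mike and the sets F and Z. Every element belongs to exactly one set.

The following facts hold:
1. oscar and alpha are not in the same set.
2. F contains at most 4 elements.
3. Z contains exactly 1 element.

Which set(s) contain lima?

lima: F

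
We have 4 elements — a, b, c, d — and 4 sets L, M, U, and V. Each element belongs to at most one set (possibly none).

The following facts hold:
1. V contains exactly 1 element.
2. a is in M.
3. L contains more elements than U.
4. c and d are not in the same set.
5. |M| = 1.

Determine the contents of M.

From (2): a ∈ M.
(5): M already has 1, so the rest are out.

M = {a}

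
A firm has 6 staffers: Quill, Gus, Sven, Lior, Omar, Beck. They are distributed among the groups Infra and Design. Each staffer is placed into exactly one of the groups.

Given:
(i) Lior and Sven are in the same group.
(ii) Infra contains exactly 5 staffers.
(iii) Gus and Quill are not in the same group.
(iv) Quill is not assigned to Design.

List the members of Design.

Design = {Gus}

From (iv): Quill ∉ Design.
Only one group left: Quill ∈ Infra.
(iii): Gus ∉ Infra.
Only one group left: Gus ∈ Design.
(ii): only 5 candidates remain for Infra, so all are in.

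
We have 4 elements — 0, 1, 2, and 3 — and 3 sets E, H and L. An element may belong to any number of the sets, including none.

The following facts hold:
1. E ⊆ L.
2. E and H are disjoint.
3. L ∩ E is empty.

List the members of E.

E = {}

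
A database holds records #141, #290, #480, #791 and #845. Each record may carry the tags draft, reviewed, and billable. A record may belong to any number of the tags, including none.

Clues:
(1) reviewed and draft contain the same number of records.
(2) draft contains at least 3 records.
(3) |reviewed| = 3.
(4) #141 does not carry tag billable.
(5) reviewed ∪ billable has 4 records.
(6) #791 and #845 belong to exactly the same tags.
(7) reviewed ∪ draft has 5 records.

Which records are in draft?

draft = {#141, #290, #480}

From (4): #141 ∉ billable.
Suppose #141 ∉ draft: no assignment then satisfies all the clues, so #141 ∈ draft.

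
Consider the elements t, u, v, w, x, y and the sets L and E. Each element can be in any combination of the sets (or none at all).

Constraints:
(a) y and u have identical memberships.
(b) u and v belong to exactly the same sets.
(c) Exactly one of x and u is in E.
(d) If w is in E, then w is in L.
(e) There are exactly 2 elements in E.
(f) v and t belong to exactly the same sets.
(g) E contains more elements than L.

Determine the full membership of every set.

L = {w}; E = {w, x}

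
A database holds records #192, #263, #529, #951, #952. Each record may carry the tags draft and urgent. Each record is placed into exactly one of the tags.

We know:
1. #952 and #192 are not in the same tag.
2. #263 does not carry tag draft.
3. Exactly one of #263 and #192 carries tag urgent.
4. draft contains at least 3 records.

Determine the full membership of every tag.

draft = {#192, #529, #951}; urgent = {#263, #952}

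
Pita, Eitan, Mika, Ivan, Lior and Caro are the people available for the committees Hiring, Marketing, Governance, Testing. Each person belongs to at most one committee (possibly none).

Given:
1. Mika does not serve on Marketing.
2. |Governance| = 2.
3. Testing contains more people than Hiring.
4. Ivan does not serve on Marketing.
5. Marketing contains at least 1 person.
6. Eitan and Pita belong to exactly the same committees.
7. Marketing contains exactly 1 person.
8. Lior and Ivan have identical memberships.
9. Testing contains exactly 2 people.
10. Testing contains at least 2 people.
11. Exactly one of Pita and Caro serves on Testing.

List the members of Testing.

Testing = {Eitan, Pita}

From (1): Mika ∉ Marketing.
From (4): Ivan ∉ Marketing.
(8): Lior matches Ivan: Lior ∉ Marketing.
Suppose Pita ∉ Testing: no assignment then satisfies all the clues, so Pita ∈ Testing.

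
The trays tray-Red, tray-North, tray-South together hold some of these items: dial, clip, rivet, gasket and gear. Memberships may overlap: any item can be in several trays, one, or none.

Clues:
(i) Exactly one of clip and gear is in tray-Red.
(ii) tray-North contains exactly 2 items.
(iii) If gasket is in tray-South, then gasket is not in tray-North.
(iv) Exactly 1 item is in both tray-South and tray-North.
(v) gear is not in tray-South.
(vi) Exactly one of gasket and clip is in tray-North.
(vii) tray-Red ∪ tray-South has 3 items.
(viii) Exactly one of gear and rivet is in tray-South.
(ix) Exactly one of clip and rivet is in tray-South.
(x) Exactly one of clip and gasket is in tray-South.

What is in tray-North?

tray-North = {clip, rivet}

From (v): gear ∉ tray-South.
(viii) (exactly one): rivet ∈ tray-South.
(ix) (exactly one): clip ∉ tray-South.
(x) (exactly one): gasket ∈ tray-South.
(iii): gasket ∉ tray-North.
(vi) (exactly one): clip ∈ tray-North.
Suppose dial ∈ tray-North: no assignment then satisfies all the clues, so dial ∉ tray-North.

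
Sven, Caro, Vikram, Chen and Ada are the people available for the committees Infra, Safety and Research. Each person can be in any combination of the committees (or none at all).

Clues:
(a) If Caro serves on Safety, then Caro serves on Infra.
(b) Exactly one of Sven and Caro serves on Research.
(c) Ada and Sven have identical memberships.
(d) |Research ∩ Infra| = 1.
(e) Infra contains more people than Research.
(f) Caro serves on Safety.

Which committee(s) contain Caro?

Caro: Infra, Research, Safety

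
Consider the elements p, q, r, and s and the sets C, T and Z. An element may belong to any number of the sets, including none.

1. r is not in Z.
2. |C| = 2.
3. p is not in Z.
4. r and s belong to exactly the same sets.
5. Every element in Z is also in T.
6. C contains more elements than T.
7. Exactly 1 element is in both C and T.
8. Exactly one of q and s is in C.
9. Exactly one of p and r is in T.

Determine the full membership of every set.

C = {p, q}; T = {p}; Z = {}

From (1): r ∉ Z.
From (3): p ∉ Z.
(4): s matches r: s ∉ Z.
Suppose p ∉ C: no assignment then satisfies all the clues, so p ∈ C.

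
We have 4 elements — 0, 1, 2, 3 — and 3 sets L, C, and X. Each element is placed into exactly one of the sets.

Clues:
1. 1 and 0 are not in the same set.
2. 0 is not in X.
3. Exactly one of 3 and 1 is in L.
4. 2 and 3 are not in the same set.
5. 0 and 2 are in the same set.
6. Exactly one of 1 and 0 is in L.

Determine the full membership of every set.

L = {1}; C = {0, 2}; X = {3}

From (2): 0 ∉ X.
(5): 2 matches 0: 2 ∉ X.
Suppose 0 ∈ L: no assignment then satisfies all the clues, so 0 ∉ L.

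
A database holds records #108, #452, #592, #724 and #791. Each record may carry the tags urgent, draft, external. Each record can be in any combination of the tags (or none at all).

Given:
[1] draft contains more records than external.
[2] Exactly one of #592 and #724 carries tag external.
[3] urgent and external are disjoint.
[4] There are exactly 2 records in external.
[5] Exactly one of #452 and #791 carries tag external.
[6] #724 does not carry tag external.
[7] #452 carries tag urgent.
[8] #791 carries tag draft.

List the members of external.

From (6): #724 ∉ external.
From (7): #452 ∈ urgent.
From (8): #791 ∈ draft.
(2) (exactly one): #592 ∈ external.
(3) (disjoint): #452 ∉ external.
(3) (disjoint): #592 ∉ urgent.
(5) (exactly one): #791 ∈ external.
(3) (disjoint): #791 ∉ urgent.
(4): external already has 2, so the rest are out.

external = {#592, #791}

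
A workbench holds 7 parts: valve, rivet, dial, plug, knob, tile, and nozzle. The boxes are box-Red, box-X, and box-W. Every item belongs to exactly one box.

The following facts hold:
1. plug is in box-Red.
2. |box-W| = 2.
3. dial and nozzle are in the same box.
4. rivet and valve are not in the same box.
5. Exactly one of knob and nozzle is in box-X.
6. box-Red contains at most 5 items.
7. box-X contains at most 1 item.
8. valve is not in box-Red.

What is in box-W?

box-W = {tile, valve}

From (1): plug ∈ box-Red.
From (8): valve ∉ box-Red.
Suppose valve ∉ box-W: no assignment then satisfies all the clues, so valve ∈ box-W.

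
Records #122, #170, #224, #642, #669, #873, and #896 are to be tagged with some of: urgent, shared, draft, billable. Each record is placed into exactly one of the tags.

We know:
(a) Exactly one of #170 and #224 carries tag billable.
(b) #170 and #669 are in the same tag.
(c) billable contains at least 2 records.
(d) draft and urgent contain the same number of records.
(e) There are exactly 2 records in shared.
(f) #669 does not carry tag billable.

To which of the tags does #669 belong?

#669: shared

From (f): #669 ∉ billable.
(b): #170 matches #669: #170 ∉ billable.
(a) (exactly one): #224 ∈ billable.
Suppose #669 ∈ urgent: no assignment then satisfies all the clues, so #669 ∉ urgent.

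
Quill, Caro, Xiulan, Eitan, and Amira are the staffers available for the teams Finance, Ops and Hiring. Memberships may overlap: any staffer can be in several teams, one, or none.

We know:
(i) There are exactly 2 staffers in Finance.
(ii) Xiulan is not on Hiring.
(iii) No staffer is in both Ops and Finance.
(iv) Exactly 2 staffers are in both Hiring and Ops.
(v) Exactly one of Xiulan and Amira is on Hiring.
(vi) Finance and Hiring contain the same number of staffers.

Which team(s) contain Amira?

Amira: Hiring, Ops

From (ii): Xiulan ∉ Hiring.
(v) (exactly one): Amira ∈ Hiring.
Suppose Amira ∈ Finance: no assignment then satisfies all the clues, so Amira ∉ Finance.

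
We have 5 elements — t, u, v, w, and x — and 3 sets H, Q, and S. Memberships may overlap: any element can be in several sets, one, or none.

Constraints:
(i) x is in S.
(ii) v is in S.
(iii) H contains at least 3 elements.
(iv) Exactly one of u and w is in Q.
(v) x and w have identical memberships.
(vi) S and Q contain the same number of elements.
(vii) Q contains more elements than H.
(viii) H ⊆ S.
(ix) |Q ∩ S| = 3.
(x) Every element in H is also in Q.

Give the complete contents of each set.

H = {v, w, x}; Q = {t, v, w, x}; S = {u, v, w, x}

From (i): x ∈ S.
From (ii): v ∈ S.
(v): w matches x: w ∈ S.
Suppose t ∈ H: no assignment then satisfies all the clues, so t ∉ H.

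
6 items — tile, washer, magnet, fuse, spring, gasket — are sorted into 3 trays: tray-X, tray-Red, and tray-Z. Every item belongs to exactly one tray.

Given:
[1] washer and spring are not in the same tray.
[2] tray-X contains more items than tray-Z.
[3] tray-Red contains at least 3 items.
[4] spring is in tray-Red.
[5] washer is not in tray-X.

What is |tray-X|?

2

From (4): spring ∈ tray-Red.
From (5): washer ∉ tray-X.
(1): washer ∉ tray-Red.
Only one tray left: washer ∈ tray-Z.
Suppose tile ∈ tray-Z: no assignment then satisfies all the clues, so tile ∉ tray-Z.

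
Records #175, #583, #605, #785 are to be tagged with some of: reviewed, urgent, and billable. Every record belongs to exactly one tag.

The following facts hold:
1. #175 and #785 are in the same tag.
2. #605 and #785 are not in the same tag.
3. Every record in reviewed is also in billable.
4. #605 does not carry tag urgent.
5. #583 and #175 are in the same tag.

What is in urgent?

urgent = {#175, #583, #785}

From (4): #605 ∉ urgent.
Suppose #175 ∉ urgent: no assignment then satisfies all the clues, so #175 ∈ urgent.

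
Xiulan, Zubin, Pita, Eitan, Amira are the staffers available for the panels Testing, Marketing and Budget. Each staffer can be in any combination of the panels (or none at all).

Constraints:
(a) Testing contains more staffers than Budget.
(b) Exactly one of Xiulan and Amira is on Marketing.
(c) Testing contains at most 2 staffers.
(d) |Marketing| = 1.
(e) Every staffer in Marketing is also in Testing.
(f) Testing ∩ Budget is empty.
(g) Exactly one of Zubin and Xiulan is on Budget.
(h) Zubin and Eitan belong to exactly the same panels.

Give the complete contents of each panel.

Testing = {Amira, Pita}; Marketing = {Amira}; Budget = {Xiulan}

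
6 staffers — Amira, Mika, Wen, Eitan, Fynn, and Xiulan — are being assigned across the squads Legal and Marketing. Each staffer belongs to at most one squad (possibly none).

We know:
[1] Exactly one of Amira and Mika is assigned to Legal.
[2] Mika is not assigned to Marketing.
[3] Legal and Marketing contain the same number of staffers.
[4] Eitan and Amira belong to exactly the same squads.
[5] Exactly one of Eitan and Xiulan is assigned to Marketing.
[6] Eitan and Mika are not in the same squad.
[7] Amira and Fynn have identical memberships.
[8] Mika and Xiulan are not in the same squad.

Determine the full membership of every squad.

From (2): Mika ∉ Marketing.
Suppose Amira ∈ Legal: no assignment then satisfies all the clues, so Amira ∉ Legal.

Legal = {Mika}; Marketing = {Xiulan}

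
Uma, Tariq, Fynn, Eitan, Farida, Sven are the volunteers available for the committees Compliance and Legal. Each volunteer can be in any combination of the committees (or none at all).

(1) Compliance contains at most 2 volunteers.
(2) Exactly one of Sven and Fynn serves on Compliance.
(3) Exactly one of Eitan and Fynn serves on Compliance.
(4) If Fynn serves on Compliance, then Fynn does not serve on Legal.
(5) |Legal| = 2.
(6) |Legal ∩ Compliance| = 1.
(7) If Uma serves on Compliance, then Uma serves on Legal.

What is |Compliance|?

2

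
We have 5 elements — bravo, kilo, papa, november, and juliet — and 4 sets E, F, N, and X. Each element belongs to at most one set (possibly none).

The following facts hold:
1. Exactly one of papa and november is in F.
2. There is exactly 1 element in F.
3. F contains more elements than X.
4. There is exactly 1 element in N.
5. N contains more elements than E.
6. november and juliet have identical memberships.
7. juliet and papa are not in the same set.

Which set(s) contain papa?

papa: F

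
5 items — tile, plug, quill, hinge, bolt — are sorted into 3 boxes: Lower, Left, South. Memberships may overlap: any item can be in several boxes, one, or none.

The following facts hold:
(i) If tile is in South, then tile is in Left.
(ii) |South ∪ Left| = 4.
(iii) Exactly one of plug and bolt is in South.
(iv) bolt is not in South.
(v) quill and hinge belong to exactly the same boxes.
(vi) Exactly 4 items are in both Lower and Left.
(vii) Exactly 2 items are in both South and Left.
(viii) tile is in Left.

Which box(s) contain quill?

quill: Left, Lower

From (iv): bolt ∉ South.
From (viii): tile ∈ Left.
(iii) (exactly one): plug ∈ South.
Suppose quill ∉ Lower: no assignment then satisfies all the clues, so quill ∈ Lower.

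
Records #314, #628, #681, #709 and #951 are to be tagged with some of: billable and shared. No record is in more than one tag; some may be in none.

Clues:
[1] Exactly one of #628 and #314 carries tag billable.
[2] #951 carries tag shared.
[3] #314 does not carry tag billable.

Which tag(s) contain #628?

#628: billable

From (2): #951 ∈ shared.
From (3): #314 ∉ billable.
(1) (exactly one): #628 ∈ billable.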